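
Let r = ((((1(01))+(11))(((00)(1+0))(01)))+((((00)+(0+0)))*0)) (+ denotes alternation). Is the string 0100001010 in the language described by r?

no

Neither (((1(01))+(11))(((00)(1+0))(01))) nor ((((00)+(0+0)))*0) matches 0100001010.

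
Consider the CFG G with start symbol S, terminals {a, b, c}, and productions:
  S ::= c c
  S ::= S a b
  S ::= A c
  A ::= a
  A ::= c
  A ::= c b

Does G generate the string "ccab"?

yes

S ⇒ Sab ⇒ ccab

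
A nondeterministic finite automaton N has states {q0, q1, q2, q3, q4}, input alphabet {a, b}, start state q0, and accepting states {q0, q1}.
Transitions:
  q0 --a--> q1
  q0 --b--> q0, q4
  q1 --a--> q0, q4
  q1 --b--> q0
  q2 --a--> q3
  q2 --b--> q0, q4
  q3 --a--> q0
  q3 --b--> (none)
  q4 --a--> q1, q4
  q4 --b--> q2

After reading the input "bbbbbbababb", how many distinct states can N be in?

Start: {q0}
read b: {q0, q4}
read b: {q0, q2, q4}
read b: {q0, q2, q4}
read b: {q0, q2, q4}
read b: {q0, q2, q4}
read b: {q0, q2, q4}
read a: {q1, q3, q4}
read b: {q0, q2}
read a: {q1, q3}
read b: {q0}
read b: {q0, q4}
Final reachable set {q0, q4} has 2 states.

2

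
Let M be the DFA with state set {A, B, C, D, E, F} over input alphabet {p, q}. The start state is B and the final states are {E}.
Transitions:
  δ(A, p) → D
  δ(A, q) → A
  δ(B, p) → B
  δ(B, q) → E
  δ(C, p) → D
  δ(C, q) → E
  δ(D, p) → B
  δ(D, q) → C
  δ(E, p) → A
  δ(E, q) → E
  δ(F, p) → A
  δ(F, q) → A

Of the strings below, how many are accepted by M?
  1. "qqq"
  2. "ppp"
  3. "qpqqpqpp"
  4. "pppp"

"qqq": accepted
"ppp": rejected
"qpqqpqpp": rejected
"pppp": rejected

1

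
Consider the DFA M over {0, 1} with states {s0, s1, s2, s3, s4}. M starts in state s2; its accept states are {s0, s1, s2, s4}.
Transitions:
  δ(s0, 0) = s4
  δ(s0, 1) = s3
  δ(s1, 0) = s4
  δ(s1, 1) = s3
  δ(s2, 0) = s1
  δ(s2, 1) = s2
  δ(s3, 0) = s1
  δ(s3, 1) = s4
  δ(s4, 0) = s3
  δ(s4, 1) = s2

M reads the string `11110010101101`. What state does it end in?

s4

s2 --1--> s2
s2 --1--> s2
s2 --1--> s2
s2 --1--> s2
s2 --0--> s1
s1 --0--> s4
s4 --1--> s2
s2 --0--> s1
s1 --1--> s3
s3 --0--> s1
s1 --1--> s3
s3 --1--> s4
s4 --0--> s3
s3 --1--> s4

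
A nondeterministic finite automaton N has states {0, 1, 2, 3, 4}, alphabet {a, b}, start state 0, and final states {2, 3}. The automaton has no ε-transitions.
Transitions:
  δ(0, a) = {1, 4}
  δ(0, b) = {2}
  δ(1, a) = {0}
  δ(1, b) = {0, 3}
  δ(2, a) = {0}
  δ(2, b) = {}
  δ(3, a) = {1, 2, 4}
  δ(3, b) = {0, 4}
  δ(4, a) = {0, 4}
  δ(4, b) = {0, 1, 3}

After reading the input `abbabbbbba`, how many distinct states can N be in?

Start: {0}
read a: {1, 4}
read b: {0, 1, 3}
read b: {0, 2, 3, 4}
read a: {0, 1, 2, 4}
read b: {0, 1, 2, 3}
read b: {0, 2, 3, 4}
read b: {0, 1, 2, 3, 4}
read b: {0, 1, 2, 3, 4}
read b: {0, 1, 2, 3, 4}
read a: {0, 1, 2, 4}
Final reachable set {0, 1, 2, 4} has 4 states.

4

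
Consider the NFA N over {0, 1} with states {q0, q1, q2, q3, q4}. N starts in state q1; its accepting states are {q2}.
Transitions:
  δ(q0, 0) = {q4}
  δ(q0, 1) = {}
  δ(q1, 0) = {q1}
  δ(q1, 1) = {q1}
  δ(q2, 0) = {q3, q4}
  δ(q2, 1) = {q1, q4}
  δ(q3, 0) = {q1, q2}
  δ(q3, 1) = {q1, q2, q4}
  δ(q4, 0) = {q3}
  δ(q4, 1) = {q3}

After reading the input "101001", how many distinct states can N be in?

1

Start: {q1}
read 1: {q1}
read 0: {q1}
read 1: {q1}
read 0: {q1}
read 0: {q1}
read 1: {q1}
Final reachable set {q1} has 1 state.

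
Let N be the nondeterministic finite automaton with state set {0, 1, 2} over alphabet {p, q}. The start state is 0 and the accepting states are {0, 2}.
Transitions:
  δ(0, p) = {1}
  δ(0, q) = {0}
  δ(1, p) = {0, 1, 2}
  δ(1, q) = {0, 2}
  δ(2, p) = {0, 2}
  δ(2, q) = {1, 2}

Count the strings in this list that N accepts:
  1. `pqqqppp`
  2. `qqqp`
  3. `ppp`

`pqqqppp`: accepted
`qqqp`: rejected
`ppp`: accepted

2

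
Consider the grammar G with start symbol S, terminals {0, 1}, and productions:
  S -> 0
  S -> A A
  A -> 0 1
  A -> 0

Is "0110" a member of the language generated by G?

no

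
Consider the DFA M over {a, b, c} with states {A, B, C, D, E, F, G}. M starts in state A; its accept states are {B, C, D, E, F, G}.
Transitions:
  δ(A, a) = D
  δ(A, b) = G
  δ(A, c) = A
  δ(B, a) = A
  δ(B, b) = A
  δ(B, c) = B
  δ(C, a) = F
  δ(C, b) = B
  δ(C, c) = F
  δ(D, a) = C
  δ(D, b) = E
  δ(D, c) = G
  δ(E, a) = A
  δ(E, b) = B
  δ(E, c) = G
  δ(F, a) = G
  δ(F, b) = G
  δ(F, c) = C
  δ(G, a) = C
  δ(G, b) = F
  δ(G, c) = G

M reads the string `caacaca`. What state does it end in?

A --c--> A
A --a--> D
D --a--> C
C --c--> F
F --a--> G
G --c--> G
G --a--> C

C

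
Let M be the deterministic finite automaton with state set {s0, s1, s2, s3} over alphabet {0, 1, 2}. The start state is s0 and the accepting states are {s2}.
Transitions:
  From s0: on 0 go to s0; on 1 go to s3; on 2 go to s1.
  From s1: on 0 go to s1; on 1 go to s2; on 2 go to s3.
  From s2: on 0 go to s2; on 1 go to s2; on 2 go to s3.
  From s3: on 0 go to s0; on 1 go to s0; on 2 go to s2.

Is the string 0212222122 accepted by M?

accepted

s0 --0--> s0
s0 --2--> s1
s1 --1--> s2
s2 --2--> s3
s3 --2--> s2
s2 --2--> s3
s3 --2--> s2
s2 --1--> s2
s2 --2--> s3
s3 --2--> s2
End in state s2, which is an accepting state.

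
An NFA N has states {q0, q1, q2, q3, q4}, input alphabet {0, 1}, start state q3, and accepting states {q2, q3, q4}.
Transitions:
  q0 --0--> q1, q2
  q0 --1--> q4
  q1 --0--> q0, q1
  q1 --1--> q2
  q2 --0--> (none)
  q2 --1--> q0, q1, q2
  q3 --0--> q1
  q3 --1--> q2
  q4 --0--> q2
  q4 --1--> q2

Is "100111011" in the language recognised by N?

Start: {q3}
read 1: {q2}
read 0: {}
The reachable set is empty and stays empty for the remaining 7 symbols.
Reachable ∩ accepting = {} — empty.

rejected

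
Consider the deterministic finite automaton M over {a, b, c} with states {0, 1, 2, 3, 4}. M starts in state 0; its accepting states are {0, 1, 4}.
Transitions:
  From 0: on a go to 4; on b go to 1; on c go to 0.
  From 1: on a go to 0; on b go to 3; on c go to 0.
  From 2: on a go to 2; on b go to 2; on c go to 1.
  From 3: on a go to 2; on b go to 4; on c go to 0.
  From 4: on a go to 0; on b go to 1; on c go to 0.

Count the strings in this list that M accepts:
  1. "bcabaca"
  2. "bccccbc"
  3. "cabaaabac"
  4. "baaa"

"bcabaca": accepted
"bccccbc": accepted
"cabaaabac": accepted
"baaa": accepted

4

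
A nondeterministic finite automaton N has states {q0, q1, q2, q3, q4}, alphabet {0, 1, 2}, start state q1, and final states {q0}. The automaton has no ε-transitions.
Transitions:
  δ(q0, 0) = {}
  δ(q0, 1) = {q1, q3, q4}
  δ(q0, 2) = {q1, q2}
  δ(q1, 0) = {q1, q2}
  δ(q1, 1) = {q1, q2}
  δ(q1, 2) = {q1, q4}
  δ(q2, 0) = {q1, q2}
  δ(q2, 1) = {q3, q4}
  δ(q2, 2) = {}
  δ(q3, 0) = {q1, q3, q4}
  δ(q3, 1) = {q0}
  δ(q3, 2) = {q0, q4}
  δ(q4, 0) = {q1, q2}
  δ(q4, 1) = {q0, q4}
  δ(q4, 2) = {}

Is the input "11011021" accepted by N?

Start: {q1}
read 1: {q1, q2}
read 1: {q1, q2, q3, q4}
read 0: {q1, q2, q3, q4}
read 1: {q0, q1, q2, q3, q4}
read 1: {q0, q1, q2, q3, q4}
read 0: {q1, q2, q3, q4}
read 2: {q0, q1, q4}
read 1: {q0, q1, q2, q3, q4}
Reachable ∩ accepting = {q0} — nonempty.

accepted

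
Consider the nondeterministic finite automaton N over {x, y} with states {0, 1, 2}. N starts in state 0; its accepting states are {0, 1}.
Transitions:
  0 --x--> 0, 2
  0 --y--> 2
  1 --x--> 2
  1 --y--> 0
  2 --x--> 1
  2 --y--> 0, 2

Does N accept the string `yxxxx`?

rejected

Start: {0}
read y: {2}
read x: {1}
read x: {2}
read x: {1}
read x: {2}
Reachable ∩ accepting = {} — empty.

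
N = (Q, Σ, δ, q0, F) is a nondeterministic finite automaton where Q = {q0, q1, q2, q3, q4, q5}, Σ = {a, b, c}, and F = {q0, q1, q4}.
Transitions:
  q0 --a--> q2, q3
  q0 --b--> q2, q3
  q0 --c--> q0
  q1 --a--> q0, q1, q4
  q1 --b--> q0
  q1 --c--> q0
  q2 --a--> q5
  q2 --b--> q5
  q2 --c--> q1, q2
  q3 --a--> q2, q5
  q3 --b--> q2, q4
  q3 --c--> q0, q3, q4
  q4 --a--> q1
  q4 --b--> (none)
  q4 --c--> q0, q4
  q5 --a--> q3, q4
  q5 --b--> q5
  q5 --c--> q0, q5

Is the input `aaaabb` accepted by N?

Start: {q0}
read a: {q2, q3}
read a: {q2, q5}
read a: {q3, q4, q5}
read a: {q1, q2, q3, q4, q5}
read b: {q0, q2, q4, q5}
read b: {q2, q3, q5}
Reachable ∩ accepting = {} — empty.

rejected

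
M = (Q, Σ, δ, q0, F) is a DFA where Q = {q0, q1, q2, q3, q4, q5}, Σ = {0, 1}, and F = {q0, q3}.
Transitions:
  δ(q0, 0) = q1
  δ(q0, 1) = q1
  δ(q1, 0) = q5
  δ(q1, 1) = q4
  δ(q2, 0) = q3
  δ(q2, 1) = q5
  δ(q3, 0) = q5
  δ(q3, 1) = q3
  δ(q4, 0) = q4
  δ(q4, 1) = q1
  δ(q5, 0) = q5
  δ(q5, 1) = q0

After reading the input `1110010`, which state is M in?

q0 --1--> q1
q1 --1--> q4
q4 --1--> q1
q1 --0--> q5
q5 --0--> q5
q5 --1--> q0
q0 --0--> q1

q1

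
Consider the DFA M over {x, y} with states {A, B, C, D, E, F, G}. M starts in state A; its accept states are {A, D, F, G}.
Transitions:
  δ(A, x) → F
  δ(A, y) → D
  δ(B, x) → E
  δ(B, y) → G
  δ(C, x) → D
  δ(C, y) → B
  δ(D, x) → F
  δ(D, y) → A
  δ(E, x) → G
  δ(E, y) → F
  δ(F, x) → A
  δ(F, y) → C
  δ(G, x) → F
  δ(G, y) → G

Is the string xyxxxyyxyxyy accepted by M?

accepted

A --x--> F
F --y--> C
C --x--> D
D --x--> F
F --x--> A
A --y--> D
D --y--> A
A --x--> F
F --y--> C
C --x--> D
D --y--> A
A --y--> D
End in state D, which is an accepting state.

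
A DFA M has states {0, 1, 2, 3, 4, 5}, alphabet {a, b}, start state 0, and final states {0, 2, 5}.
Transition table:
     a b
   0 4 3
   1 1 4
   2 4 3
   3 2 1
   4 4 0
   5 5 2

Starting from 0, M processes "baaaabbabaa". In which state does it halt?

0 --b--> 3
3 --a--> 2
2 --a--> 4
4 --a--> 4
4 --a--> 4
4 --b--> 0
0 --b--> 3
3 --a--> 2
2 --b--> 3
3 --a--> 2
2 --a--> 4

4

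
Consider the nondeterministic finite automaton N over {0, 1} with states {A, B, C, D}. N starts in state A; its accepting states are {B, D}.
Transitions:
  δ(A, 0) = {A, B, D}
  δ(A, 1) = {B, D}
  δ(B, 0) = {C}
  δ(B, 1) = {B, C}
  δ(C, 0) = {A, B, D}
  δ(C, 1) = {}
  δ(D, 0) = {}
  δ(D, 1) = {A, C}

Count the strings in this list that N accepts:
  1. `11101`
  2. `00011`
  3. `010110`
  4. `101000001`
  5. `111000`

4

`11101`: accepted
`00011`: accepted
`010110`: accepted
`101000001`: rejected
`111000`: accepted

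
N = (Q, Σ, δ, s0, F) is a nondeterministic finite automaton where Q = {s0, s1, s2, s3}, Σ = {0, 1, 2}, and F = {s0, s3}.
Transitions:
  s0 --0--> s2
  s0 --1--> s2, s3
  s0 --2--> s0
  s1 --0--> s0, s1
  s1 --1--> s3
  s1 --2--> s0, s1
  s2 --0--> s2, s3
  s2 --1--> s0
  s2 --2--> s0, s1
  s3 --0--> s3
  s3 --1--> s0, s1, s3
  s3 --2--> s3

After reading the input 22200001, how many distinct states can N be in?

3

Start: {s0}
read 2: {s0}
read 2: {s0}
read 2: {s0}
read 0: {s2}
read 0: {s2, s3}
read 0: {s2, s3}
read 0: {s2, s3}
read 1: {s0, s1, s3}
Final reachable set {s0, s1, s3} has 3 states.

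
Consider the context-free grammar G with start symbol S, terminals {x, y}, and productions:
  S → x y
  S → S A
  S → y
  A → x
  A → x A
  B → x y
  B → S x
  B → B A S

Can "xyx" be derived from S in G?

yes

S ⇒ SA ⇒ xyA ⇒ xyx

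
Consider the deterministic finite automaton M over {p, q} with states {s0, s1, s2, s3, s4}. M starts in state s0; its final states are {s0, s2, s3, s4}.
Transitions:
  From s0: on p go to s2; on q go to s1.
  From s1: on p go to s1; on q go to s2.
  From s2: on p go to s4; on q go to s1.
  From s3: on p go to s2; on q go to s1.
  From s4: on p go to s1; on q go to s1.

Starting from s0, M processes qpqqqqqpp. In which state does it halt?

s0 --q--> s1
s1 --p--> s1
s1 --q--> s2
s2 --q--> s1
s1 --q--> s2
s2 --q--> s1
s1 --q--> s2
s2 --p--> s4
s4 --p--> s1

s1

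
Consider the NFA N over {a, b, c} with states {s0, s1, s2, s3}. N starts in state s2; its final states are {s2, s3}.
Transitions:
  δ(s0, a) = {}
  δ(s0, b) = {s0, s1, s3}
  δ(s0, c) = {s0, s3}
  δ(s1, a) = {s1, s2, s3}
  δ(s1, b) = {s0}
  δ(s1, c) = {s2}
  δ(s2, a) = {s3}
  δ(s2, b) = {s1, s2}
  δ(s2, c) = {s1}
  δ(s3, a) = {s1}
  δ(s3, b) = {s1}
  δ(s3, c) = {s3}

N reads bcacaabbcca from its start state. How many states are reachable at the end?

Start: {s2}
read b: {s1, s2}
read c: {s1, s2}
read a: {s1, s2, s3}
read c: {s1, s2, s3}
read a: {s1, s2, s3}
read a: {s1, s2, s3}
read b: {s0, s1, s2}
read b: {s0, s1, s2, s3}
read c: {s0, s1, s2, s3}
read c: {s0, s1, s2, s3}
read a: {s1, s2, s3}
Final reachable set {s1, s2, s3} has 3 states.

3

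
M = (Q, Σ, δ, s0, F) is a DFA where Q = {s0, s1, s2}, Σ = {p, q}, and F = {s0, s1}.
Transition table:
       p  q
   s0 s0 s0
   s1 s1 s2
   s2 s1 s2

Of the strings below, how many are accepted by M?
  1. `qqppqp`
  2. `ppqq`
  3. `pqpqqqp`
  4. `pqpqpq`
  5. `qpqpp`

5

`qqppqp`: accepted
`ppqq`: accepted
`pqpqqqp`: accepted
`pqpqpq`: accepted
`qpqpp`: accepted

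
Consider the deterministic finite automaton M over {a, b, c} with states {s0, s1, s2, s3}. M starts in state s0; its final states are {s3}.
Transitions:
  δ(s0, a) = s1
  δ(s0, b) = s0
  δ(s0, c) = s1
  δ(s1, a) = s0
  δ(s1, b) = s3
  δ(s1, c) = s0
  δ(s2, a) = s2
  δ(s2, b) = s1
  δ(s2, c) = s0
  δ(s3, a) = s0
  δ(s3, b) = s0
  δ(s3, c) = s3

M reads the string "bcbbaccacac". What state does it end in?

s0 --b--> s0
s0 --c--> s1
s1 --b--> s3
s3 --b--> s0
s0 --a--> s1
s1 --c--> s0
s0 --c--> s1
s1 --a--> s0
s0 --c--> s1
s1 --a--> s0
s0 --c--> s1

s1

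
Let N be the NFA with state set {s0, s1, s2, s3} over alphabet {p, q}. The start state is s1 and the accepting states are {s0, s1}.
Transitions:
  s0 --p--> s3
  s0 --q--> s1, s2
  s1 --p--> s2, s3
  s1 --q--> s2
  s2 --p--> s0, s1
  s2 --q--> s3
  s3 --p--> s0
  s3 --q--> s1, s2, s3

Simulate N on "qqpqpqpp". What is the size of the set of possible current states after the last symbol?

4

Start: {s1}
read q: {s2}
read q: {s3}
read p: {s0}
read q: {s1, s2}
read p: {s0, s1, s2, s3}
read q: {s1, s2, s3}
read p: {s0, s1, s2, s3}
read p: {s0, s1, s2, s3}
Final reachable set {s0, s1, s2, s3} has 4 states.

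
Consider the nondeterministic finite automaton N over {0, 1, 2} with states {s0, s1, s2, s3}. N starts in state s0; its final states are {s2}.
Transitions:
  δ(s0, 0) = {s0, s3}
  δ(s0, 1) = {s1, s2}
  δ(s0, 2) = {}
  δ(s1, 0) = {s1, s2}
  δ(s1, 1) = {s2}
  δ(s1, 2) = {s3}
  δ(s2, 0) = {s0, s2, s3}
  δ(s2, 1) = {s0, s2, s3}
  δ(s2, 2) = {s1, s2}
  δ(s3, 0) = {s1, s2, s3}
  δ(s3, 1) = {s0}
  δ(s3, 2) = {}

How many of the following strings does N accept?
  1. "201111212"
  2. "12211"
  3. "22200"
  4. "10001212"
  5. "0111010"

"201111212": rejected
"12211": accepted
"22200": rejected
"10001212": accepted
"0111010": accepted

3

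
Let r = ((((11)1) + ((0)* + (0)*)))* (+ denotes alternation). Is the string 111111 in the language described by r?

yes

Split into 2 pieces 111 · 111; each matches (((11)1)+((0)*+(0)*)).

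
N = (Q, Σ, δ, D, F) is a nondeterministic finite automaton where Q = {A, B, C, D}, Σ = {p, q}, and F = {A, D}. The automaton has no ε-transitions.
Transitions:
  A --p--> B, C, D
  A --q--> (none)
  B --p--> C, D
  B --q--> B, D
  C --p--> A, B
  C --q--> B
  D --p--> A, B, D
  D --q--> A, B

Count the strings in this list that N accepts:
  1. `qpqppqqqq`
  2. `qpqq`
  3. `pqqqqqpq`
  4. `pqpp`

4

`qpqppqqqq`: accepted
`qpqq`: accepted
`pqqqqqpq`: accepted
`pqpp`: accepted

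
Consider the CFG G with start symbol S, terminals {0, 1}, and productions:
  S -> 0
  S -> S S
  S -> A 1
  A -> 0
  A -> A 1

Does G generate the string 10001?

no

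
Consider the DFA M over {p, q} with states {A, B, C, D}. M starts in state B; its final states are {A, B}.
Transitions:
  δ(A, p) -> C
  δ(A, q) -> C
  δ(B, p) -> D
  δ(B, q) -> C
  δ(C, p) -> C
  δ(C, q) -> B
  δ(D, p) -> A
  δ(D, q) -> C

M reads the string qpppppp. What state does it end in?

B --q--> C
C --p--> C
C --p--> C
C --p--> C
C --p--> C
C --p--> C
C --p--> C

C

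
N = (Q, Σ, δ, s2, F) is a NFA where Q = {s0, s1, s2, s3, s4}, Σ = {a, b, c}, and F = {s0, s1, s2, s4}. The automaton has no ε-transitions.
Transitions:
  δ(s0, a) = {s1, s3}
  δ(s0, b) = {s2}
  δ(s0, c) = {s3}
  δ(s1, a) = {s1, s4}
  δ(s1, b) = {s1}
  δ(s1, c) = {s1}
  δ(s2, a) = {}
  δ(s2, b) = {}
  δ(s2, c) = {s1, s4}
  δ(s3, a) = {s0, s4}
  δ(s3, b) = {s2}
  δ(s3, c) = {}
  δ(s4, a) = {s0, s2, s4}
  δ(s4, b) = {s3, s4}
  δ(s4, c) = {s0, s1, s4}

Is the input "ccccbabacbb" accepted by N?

accepted

Start: {s2}
read c: {s1, s4}
read c: {s0, s1, s4}
read c: {s0, s1, s3, s4}
read c: {s0, s1, s3, s4}
read b: {s1, s2, s3, s4}
read a: {s0, s1, s2, s4}
read b: {s1, s2, s3, s4}
read a: {s0, s1, s2, s4}
read c: {s0, s1, s3, s4}
read b: {s1, s2, s3, s4}
read b: {s1, s2, s3, s4}
Reachable ∩ accepting = {s1, s2, s4} — nonempty.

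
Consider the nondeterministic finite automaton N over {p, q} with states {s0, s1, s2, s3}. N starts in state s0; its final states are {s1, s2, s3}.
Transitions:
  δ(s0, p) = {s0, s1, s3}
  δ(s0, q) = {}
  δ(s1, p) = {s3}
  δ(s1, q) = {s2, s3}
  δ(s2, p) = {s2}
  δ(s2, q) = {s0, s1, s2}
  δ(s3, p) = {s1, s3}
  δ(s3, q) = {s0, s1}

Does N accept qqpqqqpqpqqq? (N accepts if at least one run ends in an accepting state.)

Start: {s0}
read q: {}
The reachable set is empty and stays empty for the remaining 11 symbols.
Reachable ∩ accepting = {} — empty.

rejected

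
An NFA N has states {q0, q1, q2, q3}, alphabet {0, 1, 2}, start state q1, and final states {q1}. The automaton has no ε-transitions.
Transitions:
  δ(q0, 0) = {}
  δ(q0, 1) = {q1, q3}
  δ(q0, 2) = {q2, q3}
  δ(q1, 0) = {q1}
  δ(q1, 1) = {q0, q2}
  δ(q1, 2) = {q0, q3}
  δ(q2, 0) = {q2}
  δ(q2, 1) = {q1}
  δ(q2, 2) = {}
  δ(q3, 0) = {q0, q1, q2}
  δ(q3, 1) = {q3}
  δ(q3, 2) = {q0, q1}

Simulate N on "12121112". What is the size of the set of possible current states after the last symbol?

Start: {q1}
read 1: {q0, q2}
read 2: {q2, q3}
read 1: {q1, q3}
read 2: {q0, q1, q3}
read 1: {q0, q1, q2, q3}
read 1: {q0, q1, q2, q3}
read 1: {q0, q1, q2, q3}
read 2: {q0, q1, q2, q3}
Final reachable set {q0, q1, q2, q3} has 4 states.

4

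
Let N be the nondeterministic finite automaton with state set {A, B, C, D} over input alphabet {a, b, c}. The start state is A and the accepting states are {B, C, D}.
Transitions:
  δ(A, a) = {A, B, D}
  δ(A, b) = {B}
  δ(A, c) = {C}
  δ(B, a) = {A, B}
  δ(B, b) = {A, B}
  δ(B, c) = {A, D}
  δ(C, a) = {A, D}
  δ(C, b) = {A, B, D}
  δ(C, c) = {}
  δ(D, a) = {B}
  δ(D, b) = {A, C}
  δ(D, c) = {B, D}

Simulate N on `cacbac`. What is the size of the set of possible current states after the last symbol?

4

Start: {A}
read c: {C}
read a: {A, D}
read c: {B, C, D}
read b: {A, B, C, D}
read a: {A, B, D}
read c: {A, B, C, D}
Final reachable set {A, B, C, D} has 4 states.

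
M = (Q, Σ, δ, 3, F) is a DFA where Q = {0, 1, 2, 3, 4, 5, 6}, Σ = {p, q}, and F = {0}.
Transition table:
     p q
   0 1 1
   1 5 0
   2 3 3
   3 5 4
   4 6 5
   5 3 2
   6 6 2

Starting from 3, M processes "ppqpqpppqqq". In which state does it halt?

3 --p--> 5
5 --p--> 3
3 --q--> 4
4 --p--> 6
6 --q--> 2
2 --p--> 3
3 --p--> 5
5 --p--> 3
3 --q--> 4
4 --q--> 5
5 --q--> 2

2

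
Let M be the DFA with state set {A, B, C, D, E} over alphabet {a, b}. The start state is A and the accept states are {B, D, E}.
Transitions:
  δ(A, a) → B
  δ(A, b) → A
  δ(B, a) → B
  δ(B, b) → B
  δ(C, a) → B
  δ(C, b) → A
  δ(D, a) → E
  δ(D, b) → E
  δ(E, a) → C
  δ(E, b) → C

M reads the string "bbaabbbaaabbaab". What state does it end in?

B

A --b--> A
A --b--> A
A --a--> B
B --a--> B
B --b--> B
B --b--> B
B --b--> B
B --a--> B
B --a--> B
B --a--> B
B --b--> B
B --b--> B
B --a--> B
B --a--> B
B --b--> B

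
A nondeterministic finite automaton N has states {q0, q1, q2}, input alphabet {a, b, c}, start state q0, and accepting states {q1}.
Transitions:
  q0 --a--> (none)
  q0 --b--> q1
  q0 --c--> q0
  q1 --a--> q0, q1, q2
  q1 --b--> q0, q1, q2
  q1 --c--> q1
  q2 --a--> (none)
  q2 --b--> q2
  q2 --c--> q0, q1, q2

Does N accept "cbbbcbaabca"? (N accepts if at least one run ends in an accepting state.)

accepted

Start: {q0}
read c: {q0}
read b: {q1}
read b: {q0, q1, q2}
read b: {q0, q1, q2}
read c: {q0, q1, q2}
read b: {q0, q1, q2}
read a: {q0, q1, q2}
read a: {q0, q1, q2}
read b: {q0, q1, q2}
read c: {q0, q1, q2}
read a: {q0, q1, q2}
Reachable ∩ accepting = {q1} — nonempty.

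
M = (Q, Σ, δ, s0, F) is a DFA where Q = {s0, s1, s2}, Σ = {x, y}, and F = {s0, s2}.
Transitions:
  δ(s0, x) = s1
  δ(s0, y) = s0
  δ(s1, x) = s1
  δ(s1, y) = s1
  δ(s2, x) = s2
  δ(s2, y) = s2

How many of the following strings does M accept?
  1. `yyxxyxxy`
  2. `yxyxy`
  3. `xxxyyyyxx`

`yyxxyxxy`: rejected
`yxyxy`: rejected
`xxxyyyyxx`: rejected

0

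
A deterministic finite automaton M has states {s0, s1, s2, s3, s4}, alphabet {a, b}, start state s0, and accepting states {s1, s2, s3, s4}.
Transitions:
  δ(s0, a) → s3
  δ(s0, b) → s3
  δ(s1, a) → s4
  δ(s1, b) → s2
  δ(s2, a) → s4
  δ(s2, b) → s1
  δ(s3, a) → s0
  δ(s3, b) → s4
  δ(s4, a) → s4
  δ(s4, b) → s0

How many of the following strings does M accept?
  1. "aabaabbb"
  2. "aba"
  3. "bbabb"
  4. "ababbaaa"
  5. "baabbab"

"aabaabbb": accepted
"aba": accepted
"bbabb": accepted
"ababbaaa": rejected
"baabbab": accepted

4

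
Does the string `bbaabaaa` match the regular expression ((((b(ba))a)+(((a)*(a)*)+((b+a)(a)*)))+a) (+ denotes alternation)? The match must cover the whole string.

Neither (((b(ba))a)+(((a)*(a)*)+((b+a)(a)*))) nor a matches bbaabaaa.

no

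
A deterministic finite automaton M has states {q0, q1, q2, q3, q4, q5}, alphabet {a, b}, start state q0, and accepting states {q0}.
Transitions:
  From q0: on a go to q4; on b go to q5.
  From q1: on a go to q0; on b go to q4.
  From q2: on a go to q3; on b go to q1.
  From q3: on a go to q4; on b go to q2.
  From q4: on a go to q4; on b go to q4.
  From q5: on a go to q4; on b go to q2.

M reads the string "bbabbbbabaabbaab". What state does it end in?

q4

q0 --b--> q5
q5 --b--> q2
q2 --a--> q3
q3 --b--> q2
q2 --b--> q1
q1 --b--> q4
q4 --b--> q4
q4 --a--> q4
q4 --b--> q4
q4 --a--> q4
q4 --a--> q4
q4 --b--> q4
q4 --b--> q4
q4 --a--> q4
q4 --a--> q4
q4 --b--> q4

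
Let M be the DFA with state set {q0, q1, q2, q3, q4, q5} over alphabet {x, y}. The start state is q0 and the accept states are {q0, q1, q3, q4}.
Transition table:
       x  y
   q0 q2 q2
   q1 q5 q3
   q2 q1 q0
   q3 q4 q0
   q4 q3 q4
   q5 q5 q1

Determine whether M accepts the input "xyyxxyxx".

q0 --x--> q2
q2 --y--> q0
q0 --y--> q2
q2 --x--> q1
q1 --x--> q5
q5 --y--> q1
q1 --x--> q5
q5 --x--> q5
End in state q5, which is not an accepting state.

rejected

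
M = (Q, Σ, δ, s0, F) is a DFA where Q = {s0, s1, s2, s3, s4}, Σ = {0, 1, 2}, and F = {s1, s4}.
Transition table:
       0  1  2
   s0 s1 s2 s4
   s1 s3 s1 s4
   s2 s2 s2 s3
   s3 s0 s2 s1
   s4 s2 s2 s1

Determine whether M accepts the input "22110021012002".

s0 --2--> s4
s4 --2--> s1
s1 --1--> s1
s1 --1--> s1
s1 --0--> s3
s3 --0--> s0
s0 --2--> s4
s4 --1--> s2
s2 --0--> s2
s2 --1--> s2
s2 --2--> s3
s3 --0--> s0
s0 --0--> s1
s1 --2--> s4
End in state s4, which is an accepting state.

accepted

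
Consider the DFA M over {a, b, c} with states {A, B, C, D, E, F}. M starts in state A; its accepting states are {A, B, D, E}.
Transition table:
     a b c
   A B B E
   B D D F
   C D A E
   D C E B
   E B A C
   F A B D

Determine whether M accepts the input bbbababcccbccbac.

A --b--> B
B --b--> D
D --b--> E
E --a--> B
B --b--> D
D --a--> C
C --b--> A
A --c--> E
E --c--> C
C --c--> E
E --b--> A
A --c--> E
E --c--> C
C --b--> A
A --a--> B
B --c--> F
End in state F, which is not an accepting state.

rejected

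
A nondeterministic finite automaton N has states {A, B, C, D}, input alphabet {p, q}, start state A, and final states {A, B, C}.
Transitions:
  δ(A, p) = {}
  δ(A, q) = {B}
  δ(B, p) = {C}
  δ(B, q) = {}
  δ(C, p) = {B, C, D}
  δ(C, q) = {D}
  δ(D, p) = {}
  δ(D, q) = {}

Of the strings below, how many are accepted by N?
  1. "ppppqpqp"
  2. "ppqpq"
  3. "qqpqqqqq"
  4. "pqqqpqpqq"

0

"ppppqpqp": rejected
"ppqpq": rejected
"qqpqqqqq": rejected
"pqqqpqpqq": rejected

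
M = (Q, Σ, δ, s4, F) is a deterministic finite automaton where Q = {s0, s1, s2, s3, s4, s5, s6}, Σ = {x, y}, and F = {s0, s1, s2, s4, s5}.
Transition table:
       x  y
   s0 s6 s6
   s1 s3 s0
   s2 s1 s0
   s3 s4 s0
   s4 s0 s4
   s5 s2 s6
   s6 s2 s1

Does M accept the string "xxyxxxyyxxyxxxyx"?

rejected

s4 --x--> s0
s0 --x--> s6
s6 --y--> s1
s1 --x--> s3
s3 --x--> s4
s4 --x--> s0
s0 --y--> s6
s6 --y--> s1
s1 --x--> s3
s3 --x--> s4
s4 --y--> s4
s4 --x--> s0
s0 --x--> s6
s6 --x--> s2
s2 --y--> s0
s0 --x--> s6
End in state s6, which is not an accepting state.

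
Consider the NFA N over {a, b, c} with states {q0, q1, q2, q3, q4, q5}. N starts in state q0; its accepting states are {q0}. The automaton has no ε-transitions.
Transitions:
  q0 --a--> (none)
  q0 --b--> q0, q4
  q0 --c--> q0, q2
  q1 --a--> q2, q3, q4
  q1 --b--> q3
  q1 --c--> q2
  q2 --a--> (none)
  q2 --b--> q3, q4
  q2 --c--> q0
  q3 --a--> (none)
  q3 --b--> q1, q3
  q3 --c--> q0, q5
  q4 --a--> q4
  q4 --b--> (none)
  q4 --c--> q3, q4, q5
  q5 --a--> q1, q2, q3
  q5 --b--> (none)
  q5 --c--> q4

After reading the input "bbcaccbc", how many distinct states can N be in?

5

Start: {q0}
read b: {q0, q4}
read b: {q0, q4}
read c: {q0, q2, q3, q4, q5}
read a: {q1, q2, q3, q4}
read c: {q0, q2, q3, q4, q5}
read c: {q0, q2, q3, q4, q5}
read b: {q0, q1, q3, q4}
read c: {q0, q2, q3, q4, q5}
Final reachable set {q0, q2, q3, q4, q5} has 5 states.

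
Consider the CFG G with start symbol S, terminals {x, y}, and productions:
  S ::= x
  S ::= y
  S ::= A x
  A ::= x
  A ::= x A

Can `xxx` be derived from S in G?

S ⇒ Ax ⇒ xAx ⇒ xxx

yes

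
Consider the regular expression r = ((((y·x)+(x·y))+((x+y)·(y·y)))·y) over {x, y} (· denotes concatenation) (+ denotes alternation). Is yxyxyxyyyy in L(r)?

no

No split of yxyxyxyyyy into u·v has (((y·x)+(x·y))+((x+y)·(y·y))) matching u and y matching v.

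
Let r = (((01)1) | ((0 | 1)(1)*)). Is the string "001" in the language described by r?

Neither ((01)1) nor ((0|1)(1)*) matches 001.

no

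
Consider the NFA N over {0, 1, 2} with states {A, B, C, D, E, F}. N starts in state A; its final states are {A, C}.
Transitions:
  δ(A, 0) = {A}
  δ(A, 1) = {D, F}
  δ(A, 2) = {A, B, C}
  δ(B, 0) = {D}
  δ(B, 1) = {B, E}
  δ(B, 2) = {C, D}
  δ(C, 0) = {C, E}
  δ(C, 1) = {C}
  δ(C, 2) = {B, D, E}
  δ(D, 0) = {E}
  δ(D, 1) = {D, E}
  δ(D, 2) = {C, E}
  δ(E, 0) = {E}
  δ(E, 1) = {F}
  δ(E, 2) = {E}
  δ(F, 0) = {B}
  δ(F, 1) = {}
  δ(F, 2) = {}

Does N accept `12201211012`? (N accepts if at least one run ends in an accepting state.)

rejected

Start: {A}
read 1: {D, F}
read 2: {C, E}
read 2: {B, D, E}
read 0: {D, E}
read 1: {D, E, F}
read 2: {C, E}
read 1: {C, F}
read 1: {C}
read 0: {C, E}
read 1: {C, F}
read 2: {B, D, E}
Reachable ∩ accepting = {} — empty.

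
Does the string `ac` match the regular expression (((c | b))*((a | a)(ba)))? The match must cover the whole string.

No split of ac into u·v has ((c|b))* matching u and ((a|a)(ba)) matching v.

no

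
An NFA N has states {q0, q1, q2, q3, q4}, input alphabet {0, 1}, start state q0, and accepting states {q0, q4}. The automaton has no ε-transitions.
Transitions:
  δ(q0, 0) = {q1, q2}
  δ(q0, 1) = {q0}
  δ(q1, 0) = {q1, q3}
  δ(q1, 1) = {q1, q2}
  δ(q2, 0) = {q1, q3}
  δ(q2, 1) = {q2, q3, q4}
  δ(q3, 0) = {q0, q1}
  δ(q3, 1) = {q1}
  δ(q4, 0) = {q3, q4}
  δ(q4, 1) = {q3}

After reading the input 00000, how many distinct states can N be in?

4

Start: {q0}
read 0: {q1, q2}
read 0: {q1, q3}
read 0: {q0, q1, q3}
read 0: {q0, q1, q2, q3}
read 0: {q0, q1, q2, q3}
Final reachable set {q0, q1, q2, q3} has 4 states.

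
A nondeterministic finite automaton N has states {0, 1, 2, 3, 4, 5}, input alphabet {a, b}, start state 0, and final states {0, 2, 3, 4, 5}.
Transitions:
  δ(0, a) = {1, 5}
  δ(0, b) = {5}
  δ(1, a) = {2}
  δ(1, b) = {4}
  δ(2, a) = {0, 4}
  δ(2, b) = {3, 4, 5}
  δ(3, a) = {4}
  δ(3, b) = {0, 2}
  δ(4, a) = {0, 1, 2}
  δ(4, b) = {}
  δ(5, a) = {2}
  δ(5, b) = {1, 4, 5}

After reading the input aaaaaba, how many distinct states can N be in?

4

Start: {0}
read a: {1, 5}
read a: {2}
read a: {0, 4}
read a: {0, 1, 2, 5}
read a: {0, 1, 2, 4, 5}
read b: {1, 3, 4, 5}
read a: {0, 1, 2, 4}
Final reachable set {0, 1, 2, 4} has 4 states.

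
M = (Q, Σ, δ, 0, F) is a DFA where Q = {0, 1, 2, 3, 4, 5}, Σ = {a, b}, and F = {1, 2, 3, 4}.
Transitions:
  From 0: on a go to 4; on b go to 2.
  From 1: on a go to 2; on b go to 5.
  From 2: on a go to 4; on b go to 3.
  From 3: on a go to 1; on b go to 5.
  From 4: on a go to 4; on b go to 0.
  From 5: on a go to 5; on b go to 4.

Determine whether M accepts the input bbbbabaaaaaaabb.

0 --b--> 2
2 --b--> 3
3 --b--> 5
5 --b--> 4
4 --a--> 4
4 --b--> 0
0 --a--> 4
4 --a--> 4
4 --a--> 4
4 --a--> 4
4 --a--> 4
4 --a--> 4
4 --a--> 4
4 --b--> 0
0 --b--> 2
End in state 2, which is an accepting state.

accepted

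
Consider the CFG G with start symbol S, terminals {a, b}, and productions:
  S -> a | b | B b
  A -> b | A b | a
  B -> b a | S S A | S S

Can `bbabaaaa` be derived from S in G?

no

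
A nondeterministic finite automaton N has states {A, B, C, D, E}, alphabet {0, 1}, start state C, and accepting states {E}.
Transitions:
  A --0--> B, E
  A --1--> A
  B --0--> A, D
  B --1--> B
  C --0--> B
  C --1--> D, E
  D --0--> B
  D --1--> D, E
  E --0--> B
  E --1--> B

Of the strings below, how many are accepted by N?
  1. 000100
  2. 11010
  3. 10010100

3

000100: accepted
11010: accepted
10010100: accepted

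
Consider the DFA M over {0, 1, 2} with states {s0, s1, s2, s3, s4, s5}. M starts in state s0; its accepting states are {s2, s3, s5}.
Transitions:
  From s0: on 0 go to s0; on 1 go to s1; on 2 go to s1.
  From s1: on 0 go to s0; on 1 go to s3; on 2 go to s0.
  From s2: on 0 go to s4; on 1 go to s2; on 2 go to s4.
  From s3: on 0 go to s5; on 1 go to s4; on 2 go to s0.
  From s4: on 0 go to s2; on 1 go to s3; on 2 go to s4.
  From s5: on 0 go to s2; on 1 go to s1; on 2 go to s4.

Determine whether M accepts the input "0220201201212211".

s0 --0--> s0
s0 --2--> s1
s1 --2--> s0
s0 --0--> s0
s0 --2--> s1
s1 --0--> s0
s0 --1--> s1
s1 --2--> s0
s0 --0--> s0
s0 --1--> s1
s1 --2--> s0
s0 --1--> s1
s1 --2--> s0
s0 --2--> s1
s1 --1--> s3
s3 --1--> s4
End in state s4, which is not an accepting state.

rejected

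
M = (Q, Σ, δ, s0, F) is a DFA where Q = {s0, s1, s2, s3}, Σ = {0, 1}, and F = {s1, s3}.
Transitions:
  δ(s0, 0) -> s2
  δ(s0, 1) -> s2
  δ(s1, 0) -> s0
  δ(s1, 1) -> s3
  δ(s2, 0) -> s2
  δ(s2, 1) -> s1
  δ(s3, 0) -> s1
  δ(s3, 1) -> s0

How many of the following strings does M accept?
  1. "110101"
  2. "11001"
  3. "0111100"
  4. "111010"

3

"110101": accepted
"11001": accepted
"0111100": rejected
"111010": accepted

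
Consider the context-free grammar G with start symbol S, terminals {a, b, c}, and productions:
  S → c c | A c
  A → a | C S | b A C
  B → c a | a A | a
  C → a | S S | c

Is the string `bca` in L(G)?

no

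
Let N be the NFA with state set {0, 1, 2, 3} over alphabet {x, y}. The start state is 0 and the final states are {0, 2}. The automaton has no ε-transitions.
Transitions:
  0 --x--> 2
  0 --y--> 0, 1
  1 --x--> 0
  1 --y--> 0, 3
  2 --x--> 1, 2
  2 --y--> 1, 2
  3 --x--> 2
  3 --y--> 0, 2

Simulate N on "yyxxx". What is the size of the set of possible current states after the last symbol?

3

Start: {0}
read y: {0, 1}
read y: {0, 1, 3}
read x: {0, 2}
read x: {1, 2}
read x: {0, 1, 2}
Final reachable set {0, 1, 2} has 3 states.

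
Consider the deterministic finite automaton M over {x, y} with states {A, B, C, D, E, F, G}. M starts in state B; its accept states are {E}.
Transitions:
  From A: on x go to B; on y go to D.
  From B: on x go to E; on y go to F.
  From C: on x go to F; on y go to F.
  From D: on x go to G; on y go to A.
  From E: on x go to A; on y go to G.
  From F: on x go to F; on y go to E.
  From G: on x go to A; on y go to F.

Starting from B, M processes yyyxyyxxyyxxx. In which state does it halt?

F

B --y--> F
F --y--> E
E --y--> G
G --x--> A
A --y--> D
D --y--> A
A --x--> B
B --x--> E
E --y--> G
G --y--> F
F --x--> F
F --x--> F
F --x--> F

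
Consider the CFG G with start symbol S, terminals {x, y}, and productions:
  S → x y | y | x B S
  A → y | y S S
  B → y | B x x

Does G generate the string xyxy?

S ⇒ xBS ⇒ xyS ⇒ xyxy

yes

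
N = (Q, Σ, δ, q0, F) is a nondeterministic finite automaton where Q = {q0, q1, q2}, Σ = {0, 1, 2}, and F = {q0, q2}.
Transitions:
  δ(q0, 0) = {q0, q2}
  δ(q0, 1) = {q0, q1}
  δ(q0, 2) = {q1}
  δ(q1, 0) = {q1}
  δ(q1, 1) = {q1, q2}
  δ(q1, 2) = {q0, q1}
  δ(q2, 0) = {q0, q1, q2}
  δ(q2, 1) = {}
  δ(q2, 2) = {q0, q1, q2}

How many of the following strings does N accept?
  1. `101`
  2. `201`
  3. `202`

3

`101`: accepted
`201`: accepted
`202`: accepted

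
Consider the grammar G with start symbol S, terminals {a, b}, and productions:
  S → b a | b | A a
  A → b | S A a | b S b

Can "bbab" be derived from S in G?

no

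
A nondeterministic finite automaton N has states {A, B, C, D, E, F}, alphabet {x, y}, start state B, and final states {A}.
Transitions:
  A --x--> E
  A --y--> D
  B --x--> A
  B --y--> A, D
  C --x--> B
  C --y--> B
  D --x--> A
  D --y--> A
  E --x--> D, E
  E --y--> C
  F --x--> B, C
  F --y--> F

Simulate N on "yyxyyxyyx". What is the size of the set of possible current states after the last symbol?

2

Start: {B}
read y: {A, D}
read y: {A, D}
read x: {A, E}
read y: {C, D}
read y: {A, B}
read x: {A, E}
read y: {C, D}
read y: {A, B}
read x: {A, E}
Final reachable set {A, E} has 2 states.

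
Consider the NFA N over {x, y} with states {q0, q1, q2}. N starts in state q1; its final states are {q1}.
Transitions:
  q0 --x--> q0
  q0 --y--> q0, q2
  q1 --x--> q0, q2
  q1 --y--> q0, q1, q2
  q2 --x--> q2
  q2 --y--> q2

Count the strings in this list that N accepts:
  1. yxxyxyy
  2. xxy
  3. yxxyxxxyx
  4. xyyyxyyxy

0

yxxyxyy: rejected
xxy: rejected
yxxyxxxyx: rejected
xyyyxyyxy: rejected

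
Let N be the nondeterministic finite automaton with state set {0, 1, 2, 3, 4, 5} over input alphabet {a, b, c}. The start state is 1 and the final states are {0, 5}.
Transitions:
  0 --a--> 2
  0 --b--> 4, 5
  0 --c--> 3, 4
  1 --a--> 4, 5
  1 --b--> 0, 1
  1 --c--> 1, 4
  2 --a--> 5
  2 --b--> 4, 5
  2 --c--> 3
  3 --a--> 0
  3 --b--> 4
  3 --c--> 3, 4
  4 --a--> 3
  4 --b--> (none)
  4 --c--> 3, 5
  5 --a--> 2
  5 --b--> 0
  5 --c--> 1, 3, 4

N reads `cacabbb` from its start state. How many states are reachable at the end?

Start: {1}
read c: {1, 4}
read a: {3, 4, 5}
read c: {1, 3, 4, 5}
read a: {0, 2, 3, 4, 5}
read b: {0, 4, 5}
read b: {0, 4, 5}
read b: {0, 4, 5}
Final reachable set {0, 4, 5} has 3 states.

3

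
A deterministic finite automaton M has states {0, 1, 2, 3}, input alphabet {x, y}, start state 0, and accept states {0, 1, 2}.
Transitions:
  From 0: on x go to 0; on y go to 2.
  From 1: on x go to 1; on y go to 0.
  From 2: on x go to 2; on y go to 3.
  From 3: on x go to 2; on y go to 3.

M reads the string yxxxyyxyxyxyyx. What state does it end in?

0 --y--> 2
2 --x--> 2
2 --x--> 2
2 --x--> 2
2 --y--> 3
3 --y--> 3
3 --x--> 2
2 --y--> 3
3 --x--> 2
2 --y--> 3
3 --x--> 2
2 --y--> 3
3 --y--> 3
3 --x--> 2

2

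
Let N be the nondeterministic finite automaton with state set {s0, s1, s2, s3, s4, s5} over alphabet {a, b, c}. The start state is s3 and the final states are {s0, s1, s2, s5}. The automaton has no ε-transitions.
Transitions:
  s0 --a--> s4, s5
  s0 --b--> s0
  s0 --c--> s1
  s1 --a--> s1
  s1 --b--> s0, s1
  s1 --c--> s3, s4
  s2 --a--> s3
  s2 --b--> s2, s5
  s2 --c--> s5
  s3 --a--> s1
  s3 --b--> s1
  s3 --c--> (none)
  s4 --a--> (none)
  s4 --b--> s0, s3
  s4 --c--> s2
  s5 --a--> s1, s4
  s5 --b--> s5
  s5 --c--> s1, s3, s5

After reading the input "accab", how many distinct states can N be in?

Start: {s3}
read a: {s1}
read c: {s3, s4}
read c: {s2}
read a: {s3}
read b: {s1}
Final reachable set {s1} has 1 state.

1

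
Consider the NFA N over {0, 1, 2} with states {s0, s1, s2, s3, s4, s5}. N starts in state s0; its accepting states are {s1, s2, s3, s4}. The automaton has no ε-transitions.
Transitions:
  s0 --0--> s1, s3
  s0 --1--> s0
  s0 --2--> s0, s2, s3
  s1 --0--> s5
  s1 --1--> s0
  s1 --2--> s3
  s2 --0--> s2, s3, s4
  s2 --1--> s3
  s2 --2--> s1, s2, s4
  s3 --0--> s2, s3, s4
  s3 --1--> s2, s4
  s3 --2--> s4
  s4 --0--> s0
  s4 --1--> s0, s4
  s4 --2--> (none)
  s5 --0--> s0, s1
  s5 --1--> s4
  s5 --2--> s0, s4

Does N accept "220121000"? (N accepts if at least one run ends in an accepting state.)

Start: {s0}
read 2: {s0, s2, s3}
read 2: {s0, s1, s2, s3, s4}
read 0: {s0, s1, s2, s3, s4, s5}
read 1: {s0, s2, s3, s4}
read 2: {s0, s1, s2, s3, s4}
read 1: {s0, s2, s3, s4}
read 0: {s0, s1, s2, s3, s4}
read 0: {s0, s1, s2, s3, s4, s5}
read 0: {s0, s1, s2, s3, s4, s5}
Reachable ∩ accepting = {s1, s2, s3, s4} — nonempty.

accepted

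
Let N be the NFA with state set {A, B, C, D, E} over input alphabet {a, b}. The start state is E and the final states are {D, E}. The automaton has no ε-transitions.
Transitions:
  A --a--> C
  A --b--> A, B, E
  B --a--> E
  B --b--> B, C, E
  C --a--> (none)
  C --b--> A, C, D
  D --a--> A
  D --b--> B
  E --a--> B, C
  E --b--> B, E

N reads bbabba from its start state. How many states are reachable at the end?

Start: {E}
read b: {B, E}
read b: {B, C, E}
read a: {B, C, E}
read b: {A, B, C, D, E}
read b: {A, B, C, D, E}
read a: {A, B, C, E}
Final reachable set {A, B, C, E} has 4 states.

4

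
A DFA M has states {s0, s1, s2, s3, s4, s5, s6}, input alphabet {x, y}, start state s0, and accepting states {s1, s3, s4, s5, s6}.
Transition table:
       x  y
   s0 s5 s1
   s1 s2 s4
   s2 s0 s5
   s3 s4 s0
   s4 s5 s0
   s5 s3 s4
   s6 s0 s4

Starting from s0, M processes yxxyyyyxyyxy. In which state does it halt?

s4

s0 --y--> s1
s1 --x--> s2
s2 --x--> s0
s0 --y--> s1
s1 --y--> s4
s4 --y--> s0
s0 --y--> s1
s1 --x--> s2
s2 --y--> s5
s5 --y--> s4
s4 --x--> s5
s5 --y--> s4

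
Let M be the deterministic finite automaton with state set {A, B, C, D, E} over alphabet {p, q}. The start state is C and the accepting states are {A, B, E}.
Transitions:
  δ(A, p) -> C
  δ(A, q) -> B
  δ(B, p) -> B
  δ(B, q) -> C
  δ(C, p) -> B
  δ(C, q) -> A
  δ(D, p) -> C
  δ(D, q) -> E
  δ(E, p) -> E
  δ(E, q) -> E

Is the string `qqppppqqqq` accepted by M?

rejected

C --q--> A
A --q--> B
B --p--> B
B --p--> B
B --p--> B
B --p--> B
B --q--> C
C --q--> A
A --q--> B
B --q--> C
End in state C, which is not an accepting state.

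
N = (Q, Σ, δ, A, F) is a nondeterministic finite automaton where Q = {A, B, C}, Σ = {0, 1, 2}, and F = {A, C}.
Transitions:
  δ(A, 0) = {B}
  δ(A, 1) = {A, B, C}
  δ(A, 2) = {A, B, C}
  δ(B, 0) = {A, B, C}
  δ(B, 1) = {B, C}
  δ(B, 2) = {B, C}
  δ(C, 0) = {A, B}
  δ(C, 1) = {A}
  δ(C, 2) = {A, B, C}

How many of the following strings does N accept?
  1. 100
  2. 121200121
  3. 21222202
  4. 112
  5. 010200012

100: accepted
121200121: accepted
21222202: accepted
112: accepted
010200012: accepted

5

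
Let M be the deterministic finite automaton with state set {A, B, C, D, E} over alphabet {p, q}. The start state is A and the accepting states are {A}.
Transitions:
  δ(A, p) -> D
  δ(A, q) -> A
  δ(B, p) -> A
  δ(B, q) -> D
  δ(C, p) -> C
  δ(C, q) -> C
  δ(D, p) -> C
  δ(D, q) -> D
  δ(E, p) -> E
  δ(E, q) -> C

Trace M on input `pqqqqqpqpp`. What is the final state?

A --p--> D
D --q--> D
D --q--> D
D --q--> D
D --q--> D
D --q--> D
D --p--> C
C --q--> C
C --p--> C
C --p--> C

C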